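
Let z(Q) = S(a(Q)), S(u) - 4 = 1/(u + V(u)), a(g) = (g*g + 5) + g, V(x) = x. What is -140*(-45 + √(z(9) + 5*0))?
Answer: 6300 - 14*√144590/19 ≈ 6019.8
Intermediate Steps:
a(g) = 5 + g + g² (a(g) = (g² + 5) + g = (5 + g²) + g = 5 + g + g²)
S(u) = 4 + 1/(2*u) (S(u) = 4 + 1/(u + u) = 4 + 1/(2*u))
z(Q) = 4 + 1/(2*(5 + Q + Q²))
-140*(-45 + √(z(9) + 5*0)) = -140*(-45 + √((41/2 + 4*9 + 4*9²)/(5 + 9 + 9²) + 5*0)) = -140*(-45 + √((41/2 + 36 + 4*81)/(5 + 9 + 81) + 0)) = -140*(-45 + √((41/2 + 36 + 324)/95 + 0)) = -140*(-45 + √((1/95)*(761/2) + 0)) = -140*(-45 + √(761/190 + 0)) = -140*(-45 + √(761/190)) = -140*(-45 + √144590/190) = 6300 - 14*√144590/19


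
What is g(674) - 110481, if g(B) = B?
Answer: -109807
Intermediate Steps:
g(674) - 110481 = 674 - 110481 = -109807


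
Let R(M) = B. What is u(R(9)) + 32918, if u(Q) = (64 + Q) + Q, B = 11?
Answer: 33004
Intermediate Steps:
R(M) = 11
u(Q) = 64 + 2*Q
u(R(9)) + 32918 = (64 + 2*11) + 32918 = (64 + 22) + 32918 = 86 + 32918 = 33004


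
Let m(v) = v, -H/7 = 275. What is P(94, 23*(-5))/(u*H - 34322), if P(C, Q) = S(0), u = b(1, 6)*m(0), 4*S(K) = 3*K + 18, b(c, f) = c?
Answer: -9/68644 ≈ -0.00013111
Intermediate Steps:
H = -1925 (H = -7*275 = -1925)
S(K) = 9/2 + 3*K/4 (S(K) = (3*K + 18)/4 = (18 + 3*K)/4 = 9/2 + 3*K/4)
u = 0 (u = 1*0 = 0)
P(C, Q) = 9/2 (P(C, Q) = 9/2 + (¾)*0 = 9/2 + 0 = 9/2)
P(94, 23*(-5))/(u*H - 34322) = 9/(2*(0*(-1925) - 34322)) = 9/(2*(0 - 34322)) = (9/2)/(-34322) = (9/2)*(-1/34322) = -9/68644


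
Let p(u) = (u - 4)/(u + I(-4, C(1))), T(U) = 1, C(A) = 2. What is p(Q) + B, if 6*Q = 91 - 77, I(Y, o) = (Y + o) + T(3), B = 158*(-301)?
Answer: -190237/4 ≈ -47559.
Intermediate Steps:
B = -47558
I(Y, o) = 1 + Y + o (I(Y, o) = (Y + o) + 1 = 1 + Y + o)
Q = 7/3 (Q = (91 - 77)/6 = (⅙)*14 = 7/3 ≈ 2.3333)
p(u) = (-4 + u)/(-1 + u) (p(u) = (u - 4)/(u + (1 - 4 + 2)) = (-4 + u)/(u - 1) = (-4 + u)/(-1 + u))
p(Q) + B = (-4 + 7/3)/(-1 + 7/3) - 47558 = -5/3/(4/3) - 47558 = (¾)*(-5/3) - 47558 = -5/4 - 47558 = -190237/4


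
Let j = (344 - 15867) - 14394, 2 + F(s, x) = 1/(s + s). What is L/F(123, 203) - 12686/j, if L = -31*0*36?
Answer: 12686/29917 ≈ 0.42404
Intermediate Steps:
F(s, x) = -2 + 1/(2*s) (F(s, x) = -2 + 1/(s + s) = -2 + 1/(2*s))
L = 0 (L = 0*36 = 0)
j = -29917 (j = -15523 - 14394 = -29917)
L/F(123, 203) - 12686/j = 0/(-2 + (½)/123) - 12686/(-29917) = 0/(-2 + (½)*(1/123)) - 12686*(-1/29917) = 0/(-2 + 1/246) + 12686/29917 = 0/(-491/246) + 12686/29917 = 0*(-246/491) + 12686/29917 = 0 + 12686/29917 = 12686/29917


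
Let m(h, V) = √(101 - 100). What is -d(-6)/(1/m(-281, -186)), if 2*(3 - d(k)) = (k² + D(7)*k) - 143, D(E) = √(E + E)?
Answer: -113/2 - 3*√14 ≈ -67.725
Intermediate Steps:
D(E) = √2*√E (D(E) = √(2*E) = √2*√E)
m(h, V) = 1 (m(h, V) = √1 = 1)
d(k) = 149/2 - k²/2 - k*√14/2 (d(k) = 3 - ((k² + (√2*√7)*k) - 143)/2 = 3 - ((k² + √14*k) - 143)/2 = 3 - ((k² + k*√14) - 143)/2 = 3 - (-143 + k² + k*√14)/2 = 3 + (143/2 - k²/2 - k*√14/2) = 149/2 - k²/2 - k*√14/2)
-d(-6)/(1/m(-281, -186)) = -(149/2 - ½*(-6)² - ½*(-6)*√14)/(1/1) = -(149/2 - ½*36 + 3*√14)/1 = -(149/2 - 18 + 3*√14) = -(113/2 + 3*√14) = -113/2 - 3*√14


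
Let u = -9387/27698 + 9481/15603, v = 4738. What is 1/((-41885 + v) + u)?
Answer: -432171894/16053773207041 ≈ -2.6920e-5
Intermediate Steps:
u = 116139377/432171894 (u = -9387*1/27698 + 9481*(1/15603) = -9387/27698 + 9481/15603 = 116139377/432171894 ≈ 0.26873)
1/((-41885 + v) + u) = 1/((-41885 + 4738) + 116139377/432171894) = 1/(-37147 + 116139377/432171894) = 1/(-16053773207041/432171894) = -432171894/16053773207041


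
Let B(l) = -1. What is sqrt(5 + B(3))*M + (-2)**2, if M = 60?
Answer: 124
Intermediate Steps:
sqrt(5 + B(3))*M + (-2)**2 = sqrt(5 - 1)*60 + (-2)**2 = sqrt(4)*60 + 4 = 2*60 + 4 = 120 + 4 = 124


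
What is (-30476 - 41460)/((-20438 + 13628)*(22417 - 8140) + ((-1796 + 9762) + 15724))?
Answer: 8992/12150335 ≈ 0.00074006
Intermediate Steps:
(-30476 - 41460)/((-20438 + 13628)*(22417 - 8140) + ((-1796 + 9762) + 15724)) = -71936/(-6810*14277 + (7966 + 15724)) = -71936/(-97226370 + 23690) = -71936/(-97202680) = -71936*(-1/97202680) = 8992/12150335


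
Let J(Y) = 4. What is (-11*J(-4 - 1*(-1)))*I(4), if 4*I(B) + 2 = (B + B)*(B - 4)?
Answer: 22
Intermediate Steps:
I(B) = -½ + B*(-4 + B)/2 (I(B) = -½ + ((B + B)*(B - 4))/4 = -½ + ((2*B)*(-4 + B))/4 = -½ + (2*B*(-4 + B))/4 = -½ + B*(-4 + B)/2)
(-11*J(-4 - 1*(-1)))*I(4) = (-11*4)*(-½ + (½)*4² - 2*4) = -44*(-½ + (½)*16 - 8) = -44*(-½ + 8 - 8) = -44*(-½) = 22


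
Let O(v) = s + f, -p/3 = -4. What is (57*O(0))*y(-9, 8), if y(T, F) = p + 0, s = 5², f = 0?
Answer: 17100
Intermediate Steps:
s = 25
p = 12 (p = -3*(-4) = 12)
y(T, F) = 12 (y(T, F) = 12 + 0 = 12)
O(v) = 25 (O(v) = 25 + 0 = 25)
(57*O(0))*y(-9, 8) = (57*25)*12 = 1425*12 = 17100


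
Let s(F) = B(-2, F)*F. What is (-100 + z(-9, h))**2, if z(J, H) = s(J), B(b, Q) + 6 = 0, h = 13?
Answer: 2116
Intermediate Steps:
B(b, Q) = -6 (B(b, Q) = -6 + 0 = -6)
s(F) = -6*F
z(J, H) = -6*J
(-100 + z(-9, h))**2 = (-100 - 6*(-9))**2 = (-100 + 54)**2 = (-46)**2 = 2116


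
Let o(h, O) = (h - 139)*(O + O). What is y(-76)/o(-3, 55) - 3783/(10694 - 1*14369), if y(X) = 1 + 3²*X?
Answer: 4106699/3826900 ≈ 1.0731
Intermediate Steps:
y(X) = 1 + 9*X
o(h, O) = 2*O*(-139 + h) (o(h, O) = (-139 + h)*(2*O) = 2*O*(-139 + h))
y(-76)/o(-3, 55) - 3783/(10694 - 1*14369) = (1 + 9*(-76))/((2*55*(-139 - 3))) - 3783/(10694 - 1*14369) = (1 - 684)/((2*55*(-142))) - 3783/(10694 - 14369) = -683/(-15620) - 3783/(-3675) = -683*(-1/15620) - 3783*(-1/3675) = 683/15620 + 1261/1225 = 4106699/3826900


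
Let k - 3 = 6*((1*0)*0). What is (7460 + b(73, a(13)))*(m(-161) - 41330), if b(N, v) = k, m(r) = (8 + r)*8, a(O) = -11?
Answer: -317580502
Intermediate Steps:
m(r) = 64 + 8*r
k = 3 (k = 3 + 6*((1*0)*0) = 3 + 6*(0*0) = 3 + 6*0 = 3 + 0 = 3)
b(N, v) = 3
(7460 + b(73, a(13)))*(m(-161) - 41330) = (7460 + 3)*((64 + 8*(-161)) - 41330) = 7463*((64 - 1288) - 41330) = 7463*(-1224 - 41330) = 7463*(-42554) = -317580502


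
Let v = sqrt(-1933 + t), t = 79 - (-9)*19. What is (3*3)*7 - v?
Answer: 63 - 3*I*sqrt(187) ≈ 63.0 - 41.024*I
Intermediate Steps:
t = 250 (t = 79 - 1*(-171) = 79 + 171 = 250)
v = 3*I*sqrt(187) (v = sqrt(-1933 + 250) = sqrt(-1683) = 3*I*sqrt(187) ≈ 41.024*I)
(3*3)*7 - v = (3*3)*7 - 3*I*sqrt(187) = 9*7 - 3*I*sqrt(187) = 63 - 3*I*sqrt(187)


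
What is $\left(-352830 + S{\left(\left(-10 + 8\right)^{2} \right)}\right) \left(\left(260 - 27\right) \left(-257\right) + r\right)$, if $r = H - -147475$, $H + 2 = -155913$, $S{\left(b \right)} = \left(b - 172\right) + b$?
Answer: $24116903074$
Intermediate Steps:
$S{\left(b \right)} = -172 + 2 b$ ($S{\left(b \right)} = \left(-172 + b\right) + b = -172 + 2 b$)
$H = -155915$ ($H = -2 - 155913 = -155915$)
$r = -8440$ ($r = -155915 - -147475 = -155915 + 147475 = -8440$)
$\left(-352830 + S{\left(\left(-10 + 8\right)^{2} \right)}\right) \left(\left(260 - 27\right) \left(-257\right) + r\right) = \left(-352830 - \left(172 - 2 \left(-10 + 8\right)^{2}\right)\right) \left(\left(260 - 27\right) \left(-257\right) - 8440\right) = \left(-352830 - \left(172 - 2 \left(-2\right)^{2}\right)\right) \left(233 \left(-257\right) - 8440\right) = \left(-352830 + \left(-172 + 2 \cdot 4\right)\right) \left(-59881 - 8440\right) = \left(-352830 + \left(-172 + 8\right)\right) \left(-68321\right) = \left(-352830 - 164\right) \left(-68321\right) = \left(-352994\right) \left(-68321\right) = 24116903074$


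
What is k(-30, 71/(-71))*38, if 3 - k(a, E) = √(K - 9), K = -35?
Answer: 114 - 76*I*√11 ≈ 114.0 - 252.06*I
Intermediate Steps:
k(a, E) = 3 - 2*I*√11 (k(a, E) = 3 - √(-35 - 9) = 3 - √(-44) = 3 - 2*I*√11)
k(-30, 71/(-71))*38 = (3 - 2*I*√11)*38 = 114 - 76*I*√11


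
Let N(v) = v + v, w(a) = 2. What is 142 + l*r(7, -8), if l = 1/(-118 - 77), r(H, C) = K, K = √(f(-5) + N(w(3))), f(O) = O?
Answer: 142 - I/195 ≈ 142.0 - 0.0051282*I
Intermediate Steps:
N(v) = 2*v
K = I (K = √(-5 + 2*2) = √(-5 + 4) = √(-1) = I ≈ 1.0*I)
r(H, C) = I
l = -1/195 (l = 1/(-195) = -1/195 ≈ -0.0051282)
142 + l*r(7, -8) = 142 - I/195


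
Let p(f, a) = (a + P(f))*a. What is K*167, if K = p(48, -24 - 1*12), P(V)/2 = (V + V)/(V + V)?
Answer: 204408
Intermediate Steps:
P(V) = 2 (P(V) = 2*((V + V)/(V + V)) = 2*((2*V)/((2*V))) = 2*((2*V)*(1/(2*V))) = 2*1 = 2)
p(f, a) = a*(2 + a) (p(f, a) = (a + 2)*a = (2 + a)*a = a*(2 + a))
K = 1224 (K = (-24 - 1*12)*(2 + (-24 - 1*12)) = (-24 - 12)*(2 + (-24 - 12)) = -36*(2 - 36) = -36*(-34) = 1224)
K*167 = 1224*167 = 204408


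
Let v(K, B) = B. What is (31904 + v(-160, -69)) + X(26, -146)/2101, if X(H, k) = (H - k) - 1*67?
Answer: 66885440/2101 ≈ 31835.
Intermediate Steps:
X(H, k) = -67 + H - k (X(H, k) = (H - k) - 67 = -67 + H - k)
(31904 + v(-160, -69)) + X(26, -146)/2101 = (31904 - 69) + (-67 + 26 - 1*(-146))/2101 = 31835 + (-67 + 26 + 146)*(1/2101) = 31835 + 105*(1/2101) = 31835 + 105/2101 = 66885440/2101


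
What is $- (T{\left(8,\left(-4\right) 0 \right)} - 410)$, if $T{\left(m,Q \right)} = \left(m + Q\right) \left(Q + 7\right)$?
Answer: $354$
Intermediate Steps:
$T{\left(m,Q \right)} = \left(7 + Q\right) \left(Q + m\right)$ ($T{\left(m,Q \right)} = \left(Q + m\right) \left(7 + Q\right) = \left(7 + Q\right) \left(Q + m\right)$)
$- (T{\left(8,\left(-4\right) 0 \right)} - 410) = - (\left(\left(\left(-4\right) 0\right)^{2} + 7 \left(\left(-4\right) 0\right) + 7 \cdot 8 + \left(-4\right) 0 \cdot 8\right) - 410) = - (\left(0^{2} + 7 \cdot 0 + 56 + 0 \cdot 8\right) - 410) = - (\left(0 + 0 + 56 + 0\right) - 410) = - (56 - 410) = \left(-1\right) \left(-354\right) = 354$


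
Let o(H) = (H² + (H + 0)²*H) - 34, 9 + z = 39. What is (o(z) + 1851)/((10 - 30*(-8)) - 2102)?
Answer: -29717/1852 ≈ -16.046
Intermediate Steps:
z = 30 (z = -9 + 39 = 30)
o(H) = -34 + H² + H³ (o(H) = (H² + H²*H) - 34 = (H² + H³) - 34 = -34 + H² + H³)
(o(z) + 1851)/((10 - 30*(-8)) - 2102) = ((-34 + 30² + 30³) + 1851)/((10 - 30*(-8)) - 2102) = ((-34 + 900 + 27000) + 1851)/((10 + 240) - 2102) = (27866 + 1851)/(250 - 2102) = 29717/(-1852) = 29717*(-1/1852) = -29717/1852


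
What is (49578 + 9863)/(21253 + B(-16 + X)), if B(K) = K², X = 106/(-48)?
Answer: 34238016/12432697 ≈ 2.7539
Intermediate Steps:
X = -53/24 (X = 106*(-1/48) = -53/24 ≈ -2.2083)
(49578 + 9863)/(21253 + B(-16 + X)) = (49578 + 9863)/(21253 + (-16 - 53/24)²) = 59441/(21253 + (-437/24)²) = 59441/(21253 + 190969/576) = 59441/(12432697/576) = 59441*(576/12432697) = 34238016/12432697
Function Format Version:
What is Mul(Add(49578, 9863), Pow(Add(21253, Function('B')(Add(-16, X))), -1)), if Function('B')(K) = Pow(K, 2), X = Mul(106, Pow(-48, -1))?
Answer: Rational(34238016, 12432697) ≈ 2.7539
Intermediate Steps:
X = Rational(-53, 24) (X = Mul(106, Rational(-1, 48)) = Rational(-53, 24) ≈ -2.2083)
Mul(Add(49578, 9863), Pow(Add(21253, Function('B')(Add(-16, X))), -1)) = Mul(Add(49578, 9863), Pow(Add(21253, Pow(Add(-16, Rational(-53, 24)), 2)), -1)) = Mul(59441, Pow(Add(21253, Pow(Rational(-437, 24), 2)), -1)) = Mul(59441, Pow(Add(21253, Rational(190969, 576)), -1)) = Mul(59441, Pow(Rational(12432697, 576), -1)) = Mul(59441, Rational(576, 12432697)) = Rational(34238016, 12432697)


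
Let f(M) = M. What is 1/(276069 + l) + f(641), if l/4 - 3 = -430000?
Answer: 925552078/1443919 ≈ 641.00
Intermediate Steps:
l = -1719988 (l = 12 + 4*(-430000) = 12 - 1720000 = -1719988)
1/(276069 + l) + f(641) = 1/(276069 - 1719988) + 641 = 1/(-1443919) + 641 = -1/1443919 + 641 = 925552078/1443919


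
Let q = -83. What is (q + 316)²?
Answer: 54289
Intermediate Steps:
(q + 316)² = (-83 + 316)² = 233² = 54289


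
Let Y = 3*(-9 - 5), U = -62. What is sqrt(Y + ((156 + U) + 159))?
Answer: sqrt(211) ≈ 14.526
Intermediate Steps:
Y = -42 (Y = 3*(-14) = -42)
sqrt(Y + ((156 + U) + 159)) = sqrt(-42 + ((156 - 62) + 159)) = sqrt(-42 + (94 + 159)) = sqrt(-42 + 253) = sqrt(211)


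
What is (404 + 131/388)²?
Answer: 24612275689/150544 ≈ 1.6349e+5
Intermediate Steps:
(404 + 131/388)² = (156883/388)² = 24612275689/150544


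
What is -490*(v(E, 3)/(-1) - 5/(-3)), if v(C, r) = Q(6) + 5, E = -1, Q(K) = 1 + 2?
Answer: 9310/3 ≈ 3103.3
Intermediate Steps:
Q(K) = 3
v(C, r) = 8 (v(C, r) = 3 + 5 = 8)
-490*(v(E, 3)/(-1) - 5/(-3)) = -490*(8/(-1) - 5/(-3)) = -490*(8*(-1) - 5*(-⅓)) = -490*(-8 + 5/3) = -490*(-19/3) = 9310/3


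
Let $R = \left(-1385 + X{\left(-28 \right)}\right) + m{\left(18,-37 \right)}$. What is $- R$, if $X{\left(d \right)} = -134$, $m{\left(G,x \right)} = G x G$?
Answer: $13507$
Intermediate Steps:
$m{\left(G,x \right)} = x G^{2}$
$R = -13507$ ($R = \left(-1385 - 134\right) - 37 \cdot 18^{2} = -1519 - 11988 = -13507$)
$- R = \left(-1\right) \left(-13507\right) = 13507$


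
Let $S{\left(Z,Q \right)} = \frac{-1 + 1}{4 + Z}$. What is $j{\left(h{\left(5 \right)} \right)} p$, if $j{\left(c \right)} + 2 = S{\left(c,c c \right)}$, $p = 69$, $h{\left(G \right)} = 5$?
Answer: $-138$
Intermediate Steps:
$S{\left(Z,Q \right)} = 0$ ($S{\left(Z,Q \right)} = \frac{0}{4 + Z} = 0$)
$j{\left(c \right)} = -2$ ($j{\left(c \right)} = -2 + 0 = -2$)
$j{\left(h{\left(5 \right)} \right)} p = \left(-2\right) 69 = -138$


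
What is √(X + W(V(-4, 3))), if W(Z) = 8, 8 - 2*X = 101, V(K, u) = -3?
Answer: I*√154/2 ≈ 6.2048*I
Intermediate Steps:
X = -93/2 (X = 4 - ½*101 = 4 - 101/2 = -93/2 ≈ -46.500)
√(X + W(V(-4, 3))) = √(-93/2 + 8) = √(-77/2) = I*√154/2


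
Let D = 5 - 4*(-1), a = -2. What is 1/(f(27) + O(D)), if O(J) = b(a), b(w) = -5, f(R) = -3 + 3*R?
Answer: 1/73 ≈ 0.013699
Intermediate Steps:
D = 9 (D = 5 + 4 = 9)
O(J) = -5
1/(f(27) + O(D)) = 1/((-3 + 3*27) - 5) = 1/((-3 + 81) - 5) = 1/(78 - 5) = 1/73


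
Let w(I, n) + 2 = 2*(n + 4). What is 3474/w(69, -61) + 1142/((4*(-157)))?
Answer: -144634/4553 ≈ -31.767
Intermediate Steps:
w(I, n) = 6 + 2*n (w(I, n) = -2 + 2*(n + 4) = -2 + 2*(4 + n) = -2 + (8 + 2*n) = 6 + 2*n)
3474/w(69, -61) + 1142/((4*(-157))) = 3474/(6 + 2*(-61)) + 1142/((4*(-157))) = 3474/(6 - 122) + 1142/(-628) = 3474/(-116) + 1142*(-1/628) = 3474*(-1/116) - 571/314 = -1737/58 - 571/314 = -144634/4553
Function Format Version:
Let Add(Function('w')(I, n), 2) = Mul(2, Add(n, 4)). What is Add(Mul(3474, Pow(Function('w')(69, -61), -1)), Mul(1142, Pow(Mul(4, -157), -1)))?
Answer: Rational(-144634, 4553) ≈ -31.767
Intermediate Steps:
Function('w')(I, n) = Add(6, Mul(2, n)) (Function('w')(I, n) = Add(-2, Mul(2, Add(n, 4))) = Add(-2, Mul(2, Add(4, n))) = Add(-2, Add(8, Mul(2, n))) = Add(6, Mul(2, n)))
Add(Mul(3474, Pow(Function('w')(69, -61), -1)), Mul(1142, Pow(Mul(4, -157), -1))) = Add(Mul(3474, Pow(Add(6, Mul(2, -61)), -1)), Mul(1142, Pow(Mul(4, -157), -1))) = Add(Mul(3474, Pow(Add(6, -122), -1)), Mul(1142, Pow(-628, -1))) = Add(Mul(3474, Pow(-116, -1)), Mul(1142, Rational(-1, 628))) = Add(Mul(3474, Rational(-1, 116)), Rational(-571, 314)) = Add(Rational(-1737, 58), Rational(-571, 314)) = Rational(-144634, 4553)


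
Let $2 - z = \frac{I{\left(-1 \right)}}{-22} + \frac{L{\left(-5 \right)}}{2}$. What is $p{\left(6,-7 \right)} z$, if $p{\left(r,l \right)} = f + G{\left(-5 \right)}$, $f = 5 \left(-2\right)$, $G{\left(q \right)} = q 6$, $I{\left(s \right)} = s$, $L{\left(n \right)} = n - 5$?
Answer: $- \frac{3060}{11} \approx -278.18$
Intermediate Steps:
$L{\left(n \right)} = -5 + n$
$G{\left(q \right)} = 6 q$
$z = \frac{153}{22}$ ($z = 2 - \left(- \frac{1}{-22} + \frac{-5 - 5}{2}\right) = 2 - \left(\left(-1\right) \left(- \frac{1}{22}\right) - 5\right) = 2 - \left(\frac{1}{22} - 5\right) = 2 - - \frac{109}{22} = 2 + \frac{109}{22} = \frac{153}{22} \approx 6.9545$)
$f = -10$
$p{\left(r,l \right)} = -40$ ($p{\left(r,l \right)} = -10 + 6 \left(-5\right) = -10 - 30 = -40$)
$p{\left(6,-7 \right)} z = \left(-40\right) \frac{153}{22} = - \frac{3060}{11}$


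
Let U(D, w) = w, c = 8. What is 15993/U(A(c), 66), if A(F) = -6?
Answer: 5331/22 ≈ 242.32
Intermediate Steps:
15993/U(A(c), 66) = 15993/66 = 15993*(1/66) = 5331/22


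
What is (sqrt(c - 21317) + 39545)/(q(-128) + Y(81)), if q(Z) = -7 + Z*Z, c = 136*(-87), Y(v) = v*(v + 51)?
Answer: 39545/27069 + I*sqrt(33149)/27069 ≈ 1.4609 + 0.0067261*I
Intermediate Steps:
Y(v) = v*(51 + v)
c = -11832
q(Z) = -7 + Z**2
(sqrt(c - 21317) + 39545)/(q(-128) + Y(81)) = (sqrt(-11832 - 21317) + 39545)/((-7 + (-128)**2) + 81*(51 + 81)) = (sqrt(-33149) + 39545)/((-7 + 16384) + 81*132) = (I*sqrt(33149) + 39545)/(16377 + 10692) = (39545 + I*sqrt(33149))/27069 = (39545 + I*sqrt(33149))*(1/27069) = 39545/27069 + I*sqrt(33149)/27069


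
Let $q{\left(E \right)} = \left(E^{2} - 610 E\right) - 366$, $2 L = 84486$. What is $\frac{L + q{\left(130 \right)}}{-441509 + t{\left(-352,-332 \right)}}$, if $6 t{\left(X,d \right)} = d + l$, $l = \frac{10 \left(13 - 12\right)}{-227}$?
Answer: $\frac{13976163}{300705316} \approx 0.046478$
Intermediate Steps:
$l = - \frac{10}{227}$ ($l = 10 \cdot 1 \left(- \frac{1}{227}\right) = 10 \left(- \frac{1}{227}\right) = - \frac{10}{227} \approx -0.044053$)
$L = 42243$ ($L = \frac{1}{2} \cdot 84486 = 42243$)
$q{\left(E \right)} = -366 + E^{2} - 610 E$
$t{\left(X,d \right)} = - \frac{5}{681} + \frac{d}{6}$ ($t{\left(X,d \right)} = \frac{d - \frac{10}{227}}{6} = \frac{- \frac{10}{227} + d}{6} = - \frac{5}{681} + \frac{d}{6}$)
$\frac{L + q{\left(130 \right)}}{-441509 + t{\left(-352,-332 \right)}} = \frac{42243 - \left(79666 - 16900\right)}{-441509 + \left(- \frac{5}{681} + \frac{1}{6} \left(-332\right)\right)} = \frac{42243 - 62766}{-441509 - \frac{37687}{681}} = - \frac{20523}{- \frac{300705316}{681}} = \left(-20523\right) \left(- \frac{681}{300705316}\right) = \frac{13976163}{300705316}$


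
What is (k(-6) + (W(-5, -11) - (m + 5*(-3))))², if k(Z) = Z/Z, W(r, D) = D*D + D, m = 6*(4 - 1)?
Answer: 11664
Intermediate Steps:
m = 18 (m = 6*3 = 18)
W(r, D) = D + D² (W(r, D) = D² + D = D + D²)
k(Z) = 1
(k(-6) + (W(-5, -11) - (m + 5*(-3))))² = (1 + (-11*(1 - 11) - (18 + 5*(-3))))² = (1 + (-11*(-10) - (18 - 15)))² = (1 + (110 - 1*3))² = (1 + (110 - 3))² = (1 + 107)² = 108² = 11664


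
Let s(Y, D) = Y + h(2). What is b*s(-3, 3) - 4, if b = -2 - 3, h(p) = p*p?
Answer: -9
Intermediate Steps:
h(p) = p²
s(Y, D) = 4 + Y (s(Y, D) = Y + 2² = Y + 4 = 4 + Y)
b = -5
b*s(-3, 3) - 4 = -5*(4 - 3) - 4 = -5*1 - 4 = -5 - 4 = -9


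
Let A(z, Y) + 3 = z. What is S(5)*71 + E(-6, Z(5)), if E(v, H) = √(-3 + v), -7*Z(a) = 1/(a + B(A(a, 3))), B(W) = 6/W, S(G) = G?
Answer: 355 + 3*I ≈ 355.0 + 3.0*I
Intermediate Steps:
A(z, Y) = -3 + z
Z(a) = -1/(7*(a + 6/(-3 + a)))
S(5)*71 + E(-6, Z(5)) = 5*71 + √(-3 - 6) = 355 + √(-9) = 355 + 3*I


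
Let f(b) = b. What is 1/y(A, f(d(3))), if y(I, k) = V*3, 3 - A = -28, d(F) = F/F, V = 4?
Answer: 1/12 ≈ 0.083333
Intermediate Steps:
d(F) = 1
A = 31 (A = 3 - 1*(-28) = 3 + 28 = 31)
y(I, k) = 12 (y(I, k) = 4*3 = 12)
1/y(A, f(d(3))) = 1/12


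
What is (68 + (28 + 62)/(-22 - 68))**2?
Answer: 4489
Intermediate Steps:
(68 + (28 + 62)/(-22 - 68))**2 = (68 + 90/(-90))**2 = (68 + 90*(-1/90))**2 = (68 - 1)**2 = 67**2 = 4489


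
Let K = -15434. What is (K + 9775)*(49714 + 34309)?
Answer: -475486157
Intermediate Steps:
(K + 9775)*(49714 + 34309) = (-15434 + 9775)*(49714 + 34309) = -5659*84023 = -475486157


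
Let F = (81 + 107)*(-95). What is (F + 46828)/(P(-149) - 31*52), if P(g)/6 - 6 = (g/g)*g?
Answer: -14484/1235 ≈ -11.728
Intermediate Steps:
F = -17860 (F = 188*(-95) = -17860)
P(g) = 36 + 6*g (P(g) = 36 + 6*((g/g)*g) = 36 + 6*(1*g) = 36 + 6*g)
(F + 46828)/(P(-149) - 31*52) = (-17860 + 46828)/((36 + 6*(-149)) - 31*52) = 28968/((36 - 894) - 1612) = 28968/(-858 - 1612) = 28968/(-2470) = 28968*(-1/2470) = -14484/1235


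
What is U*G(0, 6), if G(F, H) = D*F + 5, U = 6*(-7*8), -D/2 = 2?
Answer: -1680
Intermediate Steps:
D = -4 (D = -2*2 = -4)
U = -336 (U = 6*(-56) = -336)
G(F, H) = 5 - 4*F (G(F, H) = -4*F + 5 = 5 - 4*F)
U*G(0, 6) = -336*(5 - 4*0) = -336*(5 + 0) = -336*5 = -1680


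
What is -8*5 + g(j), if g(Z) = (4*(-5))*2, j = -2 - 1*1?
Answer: -80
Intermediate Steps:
j = -3 (j = -2 - 1 = -3)
g(Z) = -40 (g(Z) = -20*2 = -40)
-8*5 + g(j) = -8*5 - 40 = -40 - 40 = -80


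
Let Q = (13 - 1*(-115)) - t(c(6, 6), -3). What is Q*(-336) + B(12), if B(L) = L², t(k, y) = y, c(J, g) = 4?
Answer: -43872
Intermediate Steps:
Q = 131 (Q = (13 - 1*(-115)) - 1*(-3) = (13 + 115) + 3 = 128 + 3 = 131)
Q*(-336) + B(12) = 131*(-336) + 12² = -44016 + 144 = -43872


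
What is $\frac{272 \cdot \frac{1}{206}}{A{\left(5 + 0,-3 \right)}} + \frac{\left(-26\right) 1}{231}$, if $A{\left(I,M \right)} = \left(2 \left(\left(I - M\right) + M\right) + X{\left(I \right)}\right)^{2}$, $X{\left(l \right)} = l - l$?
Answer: $- \frac{59096}{594825} \approx -0.09935$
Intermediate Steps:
$X{\left(l \right)} = 0$
$A{\left(I,M \right)} = 4 I^{2}$ ($A{\left(I,M \right)} = \left(2 \left(\left(I - M\right) + M\right) + 0\right)^{2} = \left(2 I + 0\right)^{2} = \left(2 I\right)^{2} = 4 I^{2}$)
$\frac{272 \cdot \frac{1}{206}}{A{\left(5 + 0,-3 \right)}} + \frac{\left(-26\right) 1}{231} = \frac{272 \cdot \frac{1}{206}}{4 \left(5 + 0\right)^{2}} + \frac{\left(-26\right) 1}{231} = \frac{272 \cdot \frac{1}{206}}{4 \cdot 5^{2}} - \frac{26}{231} = \frac{136}{103 \cdot 4 \cdot 25} - \frac{26}{231} = \frac{136}{103 \cdot 100} - \frac{26}{231} = \frac{136}{103} \cdot \frac{1}{100} - \frac{26}{231} = \frac{34}{2575} - \frac{26}{231} = - \frac{59096}{594825}$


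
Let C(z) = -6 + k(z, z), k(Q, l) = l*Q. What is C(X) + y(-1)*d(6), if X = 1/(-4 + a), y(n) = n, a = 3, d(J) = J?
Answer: -11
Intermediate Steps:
k(Q, l) = Q*l
X = -1 (X = 1/(-4 + 3) = 1/(-1) = -1)
C(z) = -6 + z**2 (C(z) = -6 + z*z = -6 + z**2)
C(X) + y(-1)*d(6) = (-6 + (-1)**2) - 1*6 = (-6 + 1) - 6 = -5 - 6 = -11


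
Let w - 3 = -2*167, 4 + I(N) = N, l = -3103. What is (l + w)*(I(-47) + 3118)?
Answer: -10532078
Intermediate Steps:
I(N) = -4 + N
w = -331 (w = 3 - 2*167 = 3 - 334 = -331)
(l + w)*(I(-47) + 3118) = (-3103 - 331)*((-4 - 47) + 3118) = -3434*(-51 + 3118) = -3434*3067 = -10532078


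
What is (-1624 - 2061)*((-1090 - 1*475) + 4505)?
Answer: -10833900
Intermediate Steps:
(-1624 - 2061)*((-1090 - 1*475) + 4505) = -3685*((-1090 - 475) + 4505) = -3685*(-1565 + 4505) = -3685*2940 = -10833900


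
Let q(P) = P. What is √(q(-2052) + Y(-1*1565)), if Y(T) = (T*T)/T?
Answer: I*√3617 ≈ 60.141*I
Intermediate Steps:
Y(T) = T (Y(T) = T²/T = T)
√(q(-2052) + Y(-1*1565)) = √(-2052 - 1*1565) = √(-2052 - 1565) = √(-3617) = I*√3617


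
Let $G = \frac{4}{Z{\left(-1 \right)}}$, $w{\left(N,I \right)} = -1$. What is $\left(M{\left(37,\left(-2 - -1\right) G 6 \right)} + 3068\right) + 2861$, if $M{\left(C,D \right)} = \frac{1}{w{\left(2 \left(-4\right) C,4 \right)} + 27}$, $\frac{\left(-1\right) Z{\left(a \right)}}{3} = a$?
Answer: $\frac{154155}{26} \approx 5929.0$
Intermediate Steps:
$Z{\left(a \right)} = - 3 a$
$G = \frac{4}{3}$ ($G = \frac{4}{\left(-3\right) \left(-1\right)} = \frac{4}{3} \approx 1.3333$)
$M{\left(C,D \right)} = \frac{1}{26}$ ($M{\left(C,D \right)} = \frac{1}{-1 + 27} = \frac{1}{26}$)
$\left(M{\left(37,\left(-2 - -1\right) G 6 \right)} + 3068\right) + 2861 = \left(\frac{1}{26} + 3068\right) + 2861 = \frac{79769}{26} + 2861 = \frac{154155}{26}$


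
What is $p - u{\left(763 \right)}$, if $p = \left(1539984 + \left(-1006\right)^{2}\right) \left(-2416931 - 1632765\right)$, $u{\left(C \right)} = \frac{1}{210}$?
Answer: $- \frac{2170330089043201}{210} \approx -1.0335 \cdot 10^{13}$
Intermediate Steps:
$u{\left(C \right)} = \frac{1}{210}$
$p = -10334905185920$ ($p = \left(1539984 + 1012036\right) \left(-4049696\right) = 2552020 \left(-4049696\right) = -10334905185920$)
$p - u{\left(763 \right)} = -10334905185920 - \frac{1}{210} = - \frac{2170330089043201}{210}$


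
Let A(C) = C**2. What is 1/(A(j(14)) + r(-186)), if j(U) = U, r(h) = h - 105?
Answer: -1/95 ≈ -0.010526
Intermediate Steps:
r(h) = -105 + h
1/(A(j(14)) + r(-186)) = 1/(14**2 + (-105 - 186)) = 1/(196 - 291) = 1/(-95) = -1/95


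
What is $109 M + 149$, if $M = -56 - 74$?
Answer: $-14021$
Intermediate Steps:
$M = -130$ ($M = -56 - 74 = -130$)
$109 M + 149 = 109 \left(-130\right) + 149 = -14170 + 149 = -14021$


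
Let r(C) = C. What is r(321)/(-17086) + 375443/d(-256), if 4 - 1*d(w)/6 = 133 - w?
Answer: -1603890152/9867165 ≈ -162.55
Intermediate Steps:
d(w) = -774 + 6*w (d(w) = 24 - 6*(133 - w) = 24 + (-798 + 6*w) = -774 + 6*w)
r(321)/(-17086) + 375443/d(-256) = 321/(-17086) + 375443/(-774 + 6*(-256)) = 321*(-1/17086) + 375443/(-774 - 1536) = -321/17086 + 375443/(-2310) = -321/17086 + 375443*(-1/2310) = -321/17086 - 375443/2310 = -1603890152/9867165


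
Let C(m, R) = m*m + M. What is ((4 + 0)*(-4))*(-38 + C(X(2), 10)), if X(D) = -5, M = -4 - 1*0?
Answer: 272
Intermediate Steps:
M = -4 (M = -4 + 0 = -4)
C(m, R) = -4 + m² (C(m, R) = m*m - 4 = m² - 4 = -4 + m²)
((4 + 0)*(-4))*(-38 + C(X(2), 10)) = ((4 + 0)*(-4))*(-38 + (-4 + (-5)²)) = (4*(-4))*(-38 + (-4 + 25)) = -16*(-38 + 21) = -16*(-17) = 272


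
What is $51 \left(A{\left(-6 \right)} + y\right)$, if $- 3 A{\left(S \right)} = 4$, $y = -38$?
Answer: $-2006$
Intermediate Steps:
$A{\left(S \right)} = - \frac{4}{3}$ ($A{\left(S \right)} = \left(- \frac{1}{3}\right) 4 = - \frac{4}{3}$)
$51 \left(A{\left(-6 \right)} + y\right) = 51 \left(- \frac{4}{3} - 38\right) = 51 \left(- \frac{118}{3}\right) = -2006$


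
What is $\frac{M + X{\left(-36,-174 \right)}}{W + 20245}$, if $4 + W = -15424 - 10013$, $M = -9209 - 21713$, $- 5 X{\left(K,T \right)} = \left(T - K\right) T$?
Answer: $\frac{89311}{12990} \approx 6.8754$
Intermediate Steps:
$X{\left(K,T \right)} = - \frac{T \left(T - K\right)}{5}$ ($X{\left(K,T \right)} = - \frac{\left(T - K\right) T}{5} = - \frac{T \left(T - K\right)}{5}$)
$M = -30922$ ($M = -9209 - 21713 = -30922$)
$W = -25441$ ($W = -4 - 25437 = -25441$)
$\frac{M + X{\left(-36,-174 \right)}}{W + 20245} = \frac{-30922 + \frac{1}{5} \left(-174\right) \left(-36 - -174\right)}{-25441 + 20245} = \frac{-30922 + \frac{1}{5} \left(-174\right) \left(-36 + 174\right)}{-5196} = \left(-30922 + \frac{1}{5} \left(-174\right) 138\right) \left(- \frac{1}{5196}\right) = \left(-30922 - \frac{24012}{5}\right) \left(- \frac{1}{5196}\right) = \left(- \frac{178622}{5}\right) \left(- \frac{1}{5196}\right) = \frac{89311}{12990}$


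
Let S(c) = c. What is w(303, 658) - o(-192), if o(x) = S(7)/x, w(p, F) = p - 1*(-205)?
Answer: 97543/192 ≈ 508.04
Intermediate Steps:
w(p, F) = 205 + p (w(p, F) = p + 205 = 205 + p)
o(x) = 7/x
w(303, 658) - o(-192) = (205 + 303) - 7/(-192) = 508 - 7*(-1)/192 = 508 - 1*(-7/192) = 508 + 7/192 = 97543/192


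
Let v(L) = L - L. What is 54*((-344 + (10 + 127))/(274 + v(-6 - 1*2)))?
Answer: -5589/137 ≈ -40.796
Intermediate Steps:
v(L) = 0
54*((-344 + (10 + 127))/(274 + v(-6 - 1*2))) = 54*((-344 + (10 + 127))/(274 + 0)) = 54*((-344 + 137)/274) = 54*(-207*1/274) = 54*(-207/274) = -5589/137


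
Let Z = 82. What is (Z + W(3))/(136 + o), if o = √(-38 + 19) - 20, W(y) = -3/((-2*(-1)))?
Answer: 1334/1925 - 23*I*√19/3850 ≈ 0.69299 - 0.02604*I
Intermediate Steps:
W(y) = -3/2
o = -20 + I*√19 (o = √(-19) - 20 = I*√19 - 20 = -20 + I*√19 ≈ -20.0 + 4.3589*I)
(Z + W(3))/(136 + o) = (82 - 3/2)/(136 + (-20 + I*√19)) = 161/(2*(116 + I*√19))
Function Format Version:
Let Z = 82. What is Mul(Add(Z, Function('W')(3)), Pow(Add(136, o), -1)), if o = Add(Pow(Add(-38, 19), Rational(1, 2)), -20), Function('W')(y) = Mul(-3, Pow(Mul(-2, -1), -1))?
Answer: Add(Rational(1334, 1925), Mul(Rational(-23, 3850), I, Pow(19, Rational(1, 2)))) ≈ Add(0.69299, Mul(-0.026040, I))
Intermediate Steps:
Function('W')(y) = Rational(-3, 2) (Function('W')(y) = Mul(-3, Pow(2, -1)) = Mul(-3, Rational(1, 2)) = Rational(-3, 2))
o = Add(-20, Mul(I, Pow(19, Rational(1, 2)))) (o = Add(Pow(-19, Rational(1, 2)), -20) = Add(Mul(I, Pow(19, Rational(1, 2))), -20) = Add(-20, Mul(I, Pow(19, Rational(1, 2)))) ≈ Add(-20.000, Mul(4.3589, I)))
Mul(Add(Z, Function('W')(3)), Pow(Add(136, o), -1)) = Mul(Add(82, Rational(-3, 2)), Pow(Add(136, Add(-20, Mul(I, Pow(19, Rational(1, 2))))), -1)) = Mul(Rational(161, 2), Pow(Add(116, Mul(I, Pow(19, Rational(1, 2)))), -1))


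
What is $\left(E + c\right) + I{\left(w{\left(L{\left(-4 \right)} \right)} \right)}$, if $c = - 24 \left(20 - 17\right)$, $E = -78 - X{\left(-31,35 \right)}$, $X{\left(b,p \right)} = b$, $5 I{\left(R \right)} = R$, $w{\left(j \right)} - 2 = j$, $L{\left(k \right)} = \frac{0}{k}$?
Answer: $- \frac{593}{5} \approx -118.6$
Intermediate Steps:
$L{\left(k \right)} = 0$
$w{\left(j \right)} = 2 + j$
$I{\left(R \right)} = \frac{R}{5}$
$E = -47$ ($E = -78 - -31 = -78 + 31 = -47$)
$c = -72$ ($c = \left(-24\right) 3 = -72$)
$\left(E + c\right) + I{\left(w{\left(L{\left(-4 \right)} \right)} \right)} = \left(-47 - 72\right) + \frac{2 + 0}{5} = -119 + \frac{1}{5} \cdot 2 = -119 + \frac{2}{5} = - \frac{593}{5}$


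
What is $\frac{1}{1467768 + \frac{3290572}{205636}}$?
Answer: $\frac{51409}{75457307755} \approx 6.813 \cdot 10^{-7}$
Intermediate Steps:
$\frac{1}{1467768 + \frac{3290572}{205636}} = \frac{1}{1467768 + 3290572 \cdot \frac{1}{205636}} = \frac{1}{1467768 + \frac{822643}{51409}} = \frac{1}{\frac{75457307755}{51409}} = \frac{51409}{75457307755}$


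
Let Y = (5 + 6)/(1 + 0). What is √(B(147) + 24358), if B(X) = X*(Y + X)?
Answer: 4*√2974 ≈ 218.14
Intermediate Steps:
Y = 11 (Y = 11/1 = 11*1 = 11)
B(X) = X*(11 + X)
√(B(147) + 24358) = √(147*(11 + 147) + 24358) = √(147*158 + 24358) = √(23226 + 24358) = √47584 = 4*√2974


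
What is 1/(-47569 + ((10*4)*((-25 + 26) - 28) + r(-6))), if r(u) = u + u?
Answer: -1/48661 ≈ -2.0550e-5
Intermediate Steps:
r(u) = 2*u
1/(-47569 + ((10*4)*((-25 + 26) - 28) + r(-6))) = 1/(-47569 + ((10*4)*((-25 + 26) - 28) + 2*(-6))) = 1/(-47569 + (40*(1 - 28) - 12)) = 1/(-47569 + (40*(-27) - 12)) = 1/(-47569 + (-1080 - 12)) = 1/(-47569 - 1092) = 1/(-48661) = -1/48661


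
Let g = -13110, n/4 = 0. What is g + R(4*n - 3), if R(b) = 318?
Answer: -12792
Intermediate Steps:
n = 0 (n = 4*0 = 0)
g + R(4*n - 3) = -13110 + 318 = -12792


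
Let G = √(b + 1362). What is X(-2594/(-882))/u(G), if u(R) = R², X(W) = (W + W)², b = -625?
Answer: 6728836/143332497 ≈ 0.046946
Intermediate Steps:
X(W) = 4*W² (X(W) = (2*W)² = 4*W²)
G = √737 (G = √(-625 + 1362) = √737 ≈ 27.148)
X(-2594/(-882))/u(G) = (4*(-2594/(-882))²)/((√737)²) = (4*(-2594*(-1/882))²)/737 = (4*(1297/441)²)*(1/737) = (4*(1682209/194481))*(1/737) = (6728836/194481)*(1/737) = 6728836/143332497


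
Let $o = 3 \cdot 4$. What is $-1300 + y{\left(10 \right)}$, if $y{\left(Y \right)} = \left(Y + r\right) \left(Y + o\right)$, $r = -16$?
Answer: $-1432$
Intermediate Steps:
$o = 12$
$y{\left(Y \right)} = \left(-16 + Y\right) \left(12 + Y\right)$ ($y{\left(Y \right)} = \left(Y - 16\right) \left(Y + 12\right) = \left(-16 + Y\right) \left(12 + Y\right)$)
$-1300 + y{\left(10 \right)} = -1300 - \left(232 - 100\right) = -1300 - 132 = -1432$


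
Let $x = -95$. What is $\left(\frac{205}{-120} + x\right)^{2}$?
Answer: $\frac{5387041}{576} \approx 9352.5$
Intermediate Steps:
$\left(\frac{205}{-120} + x\right)^{2} = \left(\frac{205}{-120} - 95\right)^{2} = \left(205 \left(- \frac{1}{120}\right) - 95\right)^{2} = \left(- \frac{41}{24} - 95\right)^{2} = \left(- \frac{2321}{24}\right)^{2} = \frac{5387041}{576}$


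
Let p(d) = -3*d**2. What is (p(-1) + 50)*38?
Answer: 1786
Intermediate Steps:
(p(-1) + 50)*38 = (-3*(-1)**2 + 50)*38 = (-3*1 + 50)*38 = (-3 + 50)*38 = 47*38 = 1786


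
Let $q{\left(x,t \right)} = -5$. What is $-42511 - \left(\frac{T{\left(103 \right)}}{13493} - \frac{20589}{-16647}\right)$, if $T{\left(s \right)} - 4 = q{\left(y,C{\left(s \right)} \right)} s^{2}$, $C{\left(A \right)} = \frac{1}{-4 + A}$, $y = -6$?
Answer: $- \frac{3182709799677}{74872657} \approx -42508.0$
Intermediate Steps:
$T{\left(s \right)} = 4 - 5 s^{2}$
$-42511 - \left(\frac{T{\left(103 \right)}}{13493} - \frac{20589}{-16647}\right) = -42511 - \left(\frac{4 - 5 \cdot 103^{2}}{13493} - \frac{20589}{-16647}\right) = -42511 - \left(\left(4 - 53045\right) \frac{1}{13493} - - \frac{6863}{5549}\right) = -42511 - \left(\left(4 - 53045\right) \frac{1}{13493} + \frac{6863}{5549}\right) = -42511 - \left(\left(-53041\right) \frac{1}{13493} + \frac{6863}{5549}\right) = -42511 - \left(- \frac{53041}{13493} + \frac{6863}{5549}\right) = -42511 - - \frac{201722050}{74872657} = -42511 + \frac{201722050}{74872657} = - \frac{3182709799677}{74872657}$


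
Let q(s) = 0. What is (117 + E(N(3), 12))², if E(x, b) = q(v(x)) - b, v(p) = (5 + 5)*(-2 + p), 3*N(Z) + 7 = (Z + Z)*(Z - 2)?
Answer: 11025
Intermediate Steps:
N(Z) = -7/3 + 2*Z*(-2 + Z)/3 (N(Z) = -7/3 + ((Z + Z)*(Z - 2))/3 = -7/3 + ((2*Z)*(-2 + Z))/3 = -7/3 + (2*Z*(-2 + Z))/3 = -7/3 + 2*Z*(-2 + Z)/3)
v(p) = -20 + 10*p (v(p) = 10*(-2 + p) = -20 + 10*p)
E(x, b) = -b (E(x, b) = 0 - b = -b)
(117 + E(N(3), 12))² = (117 - 1*12)² = (117 - 12)² = 105² = 11025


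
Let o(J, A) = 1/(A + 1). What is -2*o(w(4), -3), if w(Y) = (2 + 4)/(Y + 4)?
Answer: 1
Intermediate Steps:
w(Y) = 6/(4 + Y)
o(J, A) = 1/(1 + A)
-2*o(w(4), -3) = -2/(1 - 3) = -2/(-2) = -2*(-1/2) = 1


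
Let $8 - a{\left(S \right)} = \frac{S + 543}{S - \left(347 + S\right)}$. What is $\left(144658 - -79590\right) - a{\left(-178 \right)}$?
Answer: $\frac{77810915}{347} \approx 2.2424 \cdot 10^{5}$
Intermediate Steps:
$a{\left(S \right)} = \frac{3319}{347} + \frac{S}{347}$ ($a{\left(S \right)} = 8 - \frac{S + 543}{S - \left(347 + S\right)} = 8 - \frac{543 + S}{-347} = 8 - \left(543 + S\right) \left(- \frac{1}{347}\right) = 8 - \left(- \frac{543}{347} - \frac{S}{347}\right) = 8 + \left(\frac{543}{347} + \frac{S}{347}\right) = \frac{3319}{347} + \frac{S}{347}$)
$\left(144658 - -79590\right) - a{\left(-178 \right)} = \left(144658 - -79590\right) - \left(\frac{3319}{347} + \frac{1}{347} \left(-178\right)\right) = \left(144658 + 79590\right) - \left(\frac{3319}{347} - \frac{178}{347}\right) = 224248 - \frac{3141}{347} = \frac{77810915}{347}$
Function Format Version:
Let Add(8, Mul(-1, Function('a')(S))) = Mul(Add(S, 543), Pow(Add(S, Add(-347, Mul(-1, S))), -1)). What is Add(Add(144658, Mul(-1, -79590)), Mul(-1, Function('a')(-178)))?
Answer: Rational(77810915, 347) ≈ 2.2424e+5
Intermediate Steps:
Function('a')(S) = Add(Rational(3319, 347), Mul(Rational(1, 347), S)) (Function('a')(S) = Add(8, Mul(-1, Mul(Add(S, 543), Pow(Add(S, Add(-347, Mul(-1, S))), -1)))) = Add(8, Mul(-1, Mul(Add(543, S), Pow(-347, -1)))) = Add(8, Mul(-1, Mul(Add(543, S), Rational(-1, 347)))) = Add(8, Mul(-1, Add(Rational(-543, 347), Mul(Rational(-1, 347), S)))) = Add(8, Add(Rational(543, 347), Mul(Rational(1, 347), S))) = Add(Rational(3319, 347), Mul(Rational(1, 347), S)))
Add(Add(144658, Mul(-1, -79590)), Mul(-1, Function('a')(-178))) = Add(Add(144658, Mul(-1, -79590)), Mul(-1, Add(Rational(3319, 347), Mul(Rational(1, 347), -178)))) = Add(Add(144658, 79590), Mul(-1, Add(Rational(3319, 347), Rational(-178, 347)))) = Add(224248, Mul(-1, Rational(3141, 347))) = Add(224248, Rational(-3141, 347)) = Rational(77810915, 347)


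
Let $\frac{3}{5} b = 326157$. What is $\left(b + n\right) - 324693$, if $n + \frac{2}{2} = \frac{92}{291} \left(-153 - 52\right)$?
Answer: $\frac{63681331}{291} \approx 2.1884 \cdot 10^{5}$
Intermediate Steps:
$b = 543595$ ($b = \frac{5}{3} \cdot 326157 = 543595$)
$n = - \frac{19151}{291}$ ($n = -1 + \frac{92}{291} \left(-153 - 52\right) = -1 + 92 \cdot \frac{1}{291} \left(-205\right) = -1 + \frac{92}{291} \left(-205\right) = -1 - \frac{18860}{291} = - \frac{19151}{291} \approx -65.811$)
$\left(b + n\right) - 324693 = \left(543595 - \frac{19151}{291}\right) - 324693 = \frac{158166994}{291} - 324693 = \frac{63681331}{291}$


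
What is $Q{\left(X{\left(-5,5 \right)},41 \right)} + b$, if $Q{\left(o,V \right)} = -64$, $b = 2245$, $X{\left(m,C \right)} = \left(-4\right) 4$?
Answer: $2181$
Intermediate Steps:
$X{\left(m,C \right)} = -16$
$Q{\left(X{\left(-5,5 \right)},41 \right)} + b = -64 + 2245 = 2181$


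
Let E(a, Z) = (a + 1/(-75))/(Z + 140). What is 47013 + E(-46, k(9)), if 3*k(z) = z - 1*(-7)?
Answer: 512438249/10900 ≈ 47013.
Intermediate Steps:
k(z) = 7/3 + z/3 (k(z) = (z - 1*(-7))/3 = (z + 7)/3 = (7 + z)/3 = 7/3 + z/3)
E(a, Z) = (-1/75 + a)/(140 + Z) (E(a, Z) = (a - 1/75)/(140 + Z) = (-1/75 + a)/(140 + Z))
47013 + E(-46, k(9)) = 47013 + (-1/75 - 46)/(140 + (7/3 + (⅓)*9)) = 47013 - 3451/75/(140 + (7/3 + 3)) = 47013 - 3451/75/(140 + 16/3) = 47013 - 3451/75/(436/3) = 47013 + (3/436)*(-3451/75) = 47013 - 3451/10900 = 512438249/10900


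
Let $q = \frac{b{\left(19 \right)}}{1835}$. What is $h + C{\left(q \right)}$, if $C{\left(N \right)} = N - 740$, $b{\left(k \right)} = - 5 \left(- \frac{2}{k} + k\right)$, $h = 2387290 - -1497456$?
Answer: $\frac{27083173479}{6973} \approx 3.884 \cdot 10^{6}$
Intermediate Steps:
$h = 3884746$ ($h = 2387290 + 1497456 = 3884746$)
$b{\left(k \right)} = - 5 k + \frac{10}{k}$ ($b{\left(k \right)} = - 5 \left(k - \frac{2}{k}\right) = - 5 k + \frac{10}{k}$)
$q = - \frac{359}{6973}$ ($q = \frac{\left(-5\right) 19 + \frac{10}{19}}{1835} = \left(-95 + 10 \cdot \frac{1}{19}\right) \frac{1}{1835} = \left(-95 + \frac{10}{19}\right) \frac{1}{1835} = \left(- \frac{1795}{19}\right) \frac{1}{1835} = - \frac{359}{6973} \approx -0.051484$)
$C{\left(N \right)} = -740 + N$ ($C{\left(N \right)} = N - 740 = -740 + N$)
$h + C{\left(q \right)} = 3884746 - \frac{5160379}{6973} = \frac{27083173479}{6973}$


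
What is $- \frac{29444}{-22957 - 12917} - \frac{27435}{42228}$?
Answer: $\frac{533247}{3117052} \approx 0.17107$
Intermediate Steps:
$- \frac{29444}{-22957 - 12917} - \frac{27435}{42228} = - \frac{29444}{-35874} - \frac{9145}{14076} = \left(-29444\right) \left(- \frac{1}{35874}\right) - \frac{9145}{14076} = \frac{14722}{17937} - \frac{9145}{14076} = \frac{533247}{3117052}$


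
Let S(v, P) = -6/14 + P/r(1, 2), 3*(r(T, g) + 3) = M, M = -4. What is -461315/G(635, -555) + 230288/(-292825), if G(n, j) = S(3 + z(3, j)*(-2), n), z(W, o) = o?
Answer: 12289615531913/3916241550 ≈ 3138.1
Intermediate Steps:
r(T, g) = -13/3 (r(T, g) = -3 + (⅓)*(-4) = -3 - 4/3 = -13/3)
S(v, P) = -3/7 - 3*P/13 (S(v, P) = -6/14 + P/(-13/3) = -6*1/14 + P*(-3/13) = -3/7 - 3*P/13)
G(n, j) = -3/7 - 3*n/13
-461315/G(635, -555) + 230288/(-292825) = -461315/(-3/7 - 3/13*635) + 230288/(-292825) = -461315/(-3/7 - 1905/13) + 230288*(-1/292825) = -461315/(-13374/91) - 230288/292825 = -461315*(-91/13374) - 230288/292825 = 41979665/13374 - 230288/292825 = 12289615531913/3916241550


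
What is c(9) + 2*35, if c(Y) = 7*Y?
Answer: 133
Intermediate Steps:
c(9) + 2*35 = 7*9 + 2*35 = 63 + 70 = 133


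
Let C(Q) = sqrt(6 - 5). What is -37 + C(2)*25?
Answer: -12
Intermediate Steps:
C(Q) = 1 (C(Q) = sqrt(1) = 1)
-37 + C(2)*25 = -37 + 1*25 = -37 + 25 = -12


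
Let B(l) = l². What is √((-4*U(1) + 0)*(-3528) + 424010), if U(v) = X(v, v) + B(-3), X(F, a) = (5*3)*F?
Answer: √762698 ≈ 873.33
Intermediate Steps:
X(F, a) = 15*F
U(v) = 9 + 15*v (U(v) = 15*v + (-3)² = 15*v + 9 = 9 + 15*v)
√((-4*U(1) + 0)*(-3528) + 424010) = √((-4*(9 + 15*1) + 0)*(-3528) + 424010) = √((-4*(9 + 15) + 0)*(-3528) + 424010) = √((-4*24 + 0)*(-3528) + 424010) = √((-96 + 0)*(-3528) + 424010) = √(-96*(-3528) + 424010) = √(338688 + 424010) = √762698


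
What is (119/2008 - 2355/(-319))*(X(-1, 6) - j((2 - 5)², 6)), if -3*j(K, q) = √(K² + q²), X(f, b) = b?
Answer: 14300403/320276 + 4766801*√13/640552 ≈ 71.482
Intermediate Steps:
j(K, q) = -√(K² + q²)/3
(119/2008 - 2355/(-319))*(X(-1, 6) - j((2 - 5)², 6)) = (119/2008 - 2355/(-319))*(6 - (-1)*√(((2 - 5)²)² + 6²)/3) = (119*(1/2008) - 2355*(-1/319))*(6 - (-1)*√(((-3)²)² + 36)/3) = (119/2008 + 2355/319)*(6 - (-1)*√(9² + 36)/3) = 4766801*(6 - (-1)*√(81 + 36)/3)/640552 = 4766801*(6 - (-1)*√117/3)/640552 = 4766801*(6 - (-1)*3*√13/3)/640552 = 4766801*(6 - (-1)*√13)/640552 = 4766801*(6 + √13)/640552 = 14300403/320276 + 4766801*√13/640552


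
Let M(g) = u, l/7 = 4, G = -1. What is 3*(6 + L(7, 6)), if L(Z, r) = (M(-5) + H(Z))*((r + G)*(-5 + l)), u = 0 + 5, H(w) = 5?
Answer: 3468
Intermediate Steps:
l = 28 (l = 7*4 = 28)
u = 5
M(g) = 5
L(Z, r) = -230 + 230*r (L(Z, r) = (5 + 5)*((r - 1)*(-5 + 28)) = 10*((-1 + r)*23) = 10*(-23 + 23*r) = -230 + 230*r)
3*(6 + L(7, 6)) = 3*(6 + (-230 + 230*6)) = 3*(6 + (-230 + 1380)) = 3*(6 + 1150) = 3*1156 = 3468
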